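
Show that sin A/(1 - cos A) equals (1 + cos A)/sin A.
LHS = sin A(1 + cos A) / ((1 - cos A)(1 + cos A)) = sin A(1 + cos A) / (1 - cos²A) = sin A(1 + cos A) / sin²A = (1 + cos A)/sin A = RHS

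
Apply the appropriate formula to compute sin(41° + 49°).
sin(41° + 49°) = sin 41° cos 49° + cos 41° sin 49° = 1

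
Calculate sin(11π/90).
sin(11π/90) = 0.3746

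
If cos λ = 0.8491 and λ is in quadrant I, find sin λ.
sin λ = 0.5282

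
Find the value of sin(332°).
sin(332°) = -0.4695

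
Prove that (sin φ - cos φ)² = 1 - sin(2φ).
LHS = sin²φ - 2 sin φ cos φ + cos²φ = (sin²φ + cos²φ) - 2 sin φ cos φ = 1 - sin(2φ) = RHS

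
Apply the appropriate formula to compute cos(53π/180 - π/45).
cos(53π/180 - π/45) = cos 53π/180 cos π/45 + sin 53π/180 sin π/45 = 0.6561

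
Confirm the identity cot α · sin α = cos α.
LHS = (cos α/sin α) · sin α = cos α = RHS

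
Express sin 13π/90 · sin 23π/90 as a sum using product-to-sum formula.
sin 13π/90 sin 23π/90 = (1/2)[cos(13π/90-23π/90) - cos(13π/90+23π/90)]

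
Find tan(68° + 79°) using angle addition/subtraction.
tan(68° + 79°) = (tan 68° + tan 79°)/(1 - tan 68° tan 79°) = -0.6494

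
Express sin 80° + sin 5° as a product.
sin 80° + sin 5° = 2 sin(42.5°) cos(37.5°)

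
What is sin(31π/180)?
sin(31π/180) = 0.515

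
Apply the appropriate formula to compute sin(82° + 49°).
sin(82° + 49°) = sin 82° cos 49° + cos 82° sin 49° = 0.7547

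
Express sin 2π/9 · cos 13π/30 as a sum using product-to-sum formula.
sin 2π/9 cos 13π/30 = (1/2)[sin(2π/9+13π/30) + sin(2π/9-13π/30)]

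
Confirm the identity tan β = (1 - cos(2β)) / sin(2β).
RHS = 2sin²β / (2 sin β cos β) = sin β/cos β = tan β = LHS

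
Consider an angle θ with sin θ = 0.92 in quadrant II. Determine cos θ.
cos θ = ±√(1 - sin²θ) = -0.3919 (negative in QII)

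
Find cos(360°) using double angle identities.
cos(360°) = cos²180° - sin²180° = 1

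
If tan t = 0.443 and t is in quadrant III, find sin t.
sin t = -0.405 (using tan²t + 1 = sec²t)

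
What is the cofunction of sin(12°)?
sin(12°) = cos(90° - 12°) = cos(78°)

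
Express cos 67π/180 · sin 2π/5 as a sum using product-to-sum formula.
cos 67π/180 sin 2π/5 = (1/2)[sin(67π/180+2π/5) - sin(67π/180-2π/5)]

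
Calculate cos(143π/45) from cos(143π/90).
cos(143π/45) = cos²143π/90 - sin²143π/90 = -0.848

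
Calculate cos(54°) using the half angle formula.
cos(54°) = √((1 + cos 108°)/2) = 0.5878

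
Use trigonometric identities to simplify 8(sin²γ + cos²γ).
8(sin²γ + cos²γ) = 8 (using Pythagorean identity)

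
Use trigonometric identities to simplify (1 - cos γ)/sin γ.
(1 - cos γ)/sin γ = tan(γ/2) (using Half angle)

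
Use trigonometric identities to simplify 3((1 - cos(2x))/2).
3((1 - cos(2x))/2) = 3(sin²x) (using Power reduction)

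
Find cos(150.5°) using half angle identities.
cos(150.5°) = -√((1 + cos 301°)/2) = -0.8704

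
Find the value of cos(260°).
cos(260°) = -0.1736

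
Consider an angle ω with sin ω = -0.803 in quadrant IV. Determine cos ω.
cos ω = √(1 - sin²ω) = 0.596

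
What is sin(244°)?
sin(244°) = -0.8988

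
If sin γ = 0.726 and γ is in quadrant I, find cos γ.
cos γ = 0.6877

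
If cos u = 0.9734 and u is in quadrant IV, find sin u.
sin u = -0.2291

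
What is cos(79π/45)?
cos(79π/45) = 0.7193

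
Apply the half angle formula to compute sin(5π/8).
sin(5π/8) = √((1 - cos 5π/4)/2) = √(2+√2)/2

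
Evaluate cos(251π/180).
cos(251π/180) = -0.3256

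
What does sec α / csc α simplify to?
sec α / csc α = tan α (using Reciprocal identities)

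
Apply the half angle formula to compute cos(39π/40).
cos(39π/40) = -√((1 + cos 39π/20)/2) = -0.9969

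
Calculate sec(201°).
sec(201°) = -1.071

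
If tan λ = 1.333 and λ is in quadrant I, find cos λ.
cos λ = 0.6001 (using tan²λ + 1 = sec²λ)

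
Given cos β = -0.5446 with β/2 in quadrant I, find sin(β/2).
sin(β/2) = ±√((1 - cos β)/2); positive since β/2 ∈ QI, so sin(β/2) = 0.8788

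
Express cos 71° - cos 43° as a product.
cos 71° - cos 43° = -2 sin(57°) sin(14°)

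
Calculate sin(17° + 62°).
sin(17° + 62°) = sin 17° cos 62° + cos 17° sin 62° = 0.9816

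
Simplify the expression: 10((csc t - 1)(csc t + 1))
10((csc t - 1)(csc t + 1)) = 10(cot²t) (using Diff. of squares)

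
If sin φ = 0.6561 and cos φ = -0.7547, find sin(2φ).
sin(2φ) = 2 sin φ cos φ = -0.9903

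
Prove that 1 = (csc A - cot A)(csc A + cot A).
RHS = csc²A - cot²A = (1 + cot²A) - cot²A = 1 = LHS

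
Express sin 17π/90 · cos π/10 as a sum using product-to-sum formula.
sin 17π/90 cos π/10 = (1/2)[sin(17π/90+π/10) + sin(17π/90-π/10)]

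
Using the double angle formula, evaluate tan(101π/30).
tan(101π/30) = 2 tan 101π/60 / (1 - tan²101π/60) = 2.246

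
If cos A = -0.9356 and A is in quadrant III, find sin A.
sin A = -0.3531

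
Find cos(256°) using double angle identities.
cos(256°) = cos²128° - sin²128° = -0.2419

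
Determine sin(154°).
sin(154°) = 0.4384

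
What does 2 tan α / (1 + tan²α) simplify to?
2 tan α / (1 + tan²α) = sin(2α) (using Double angle)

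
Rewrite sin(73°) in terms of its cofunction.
sin(73°) = cos(90° - 73°) = cos(17°)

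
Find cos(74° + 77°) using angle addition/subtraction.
cos(74° + 77°) = cos 74° cos 77° - sin 74° sin 77° = -0.8746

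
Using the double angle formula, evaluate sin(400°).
sin(400°) = 2 sin 200° cos 200° = 0.6428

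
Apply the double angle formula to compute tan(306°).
tan(306°) = 2 tan 153° / (1 - tan²153°) = -1.376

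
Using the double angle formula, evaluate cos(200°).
cos(200°) = cos²100° - sin²100° = -0.9397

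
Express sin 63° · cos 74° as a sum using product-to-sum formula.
sin 63° cos 74° = (1/2)[sin(63°+74°) + sin(63°-74°)]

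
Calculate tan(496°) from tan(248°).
tan(496°) = 2 tan 248° / (1 - tan²248°) = -0.9657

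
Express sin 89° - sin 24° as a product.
sin 89° - sin 24° = 2 cos(56.5°) sin(32.5°)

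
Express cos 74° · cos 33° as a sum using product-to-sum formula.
cos 74° cos 33° = (1/2)[cos(74°-33°) + cos(74°+33°)]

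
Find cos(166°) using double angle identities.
cos(166°) = cos²83° - sin²83° = -0.9703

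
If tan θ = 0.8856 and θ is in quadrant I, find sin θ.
sin θ = 0.663 (using tan²θ + 1 = sec²θ)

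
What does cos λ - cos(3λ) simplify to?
cos λ - cos(3λ) = 2 sin(2λ) sin λ (using Sum-to-product)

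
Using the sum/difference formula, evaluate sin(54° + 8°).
sin(54° + 8°) = sin 54° cos 8° + cos 54° sin 8° = 0.8829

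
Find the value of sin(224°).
sin(224°) = -0.6947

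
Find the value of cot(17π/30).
cot(17π/30) = -0.2126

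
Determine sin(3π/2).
sin(3π/2) = -1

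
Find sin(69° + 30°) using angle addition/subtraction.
sin(69° + 30°) = sin 69° cos 30° + cos 69° sin 30° = 0.9877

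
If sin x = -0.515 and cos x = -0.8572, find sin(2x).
sin(2x) = 2 sin x cos x = 0.8829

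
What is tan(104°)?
tan(104°) = -4.011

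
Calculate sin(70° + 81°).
sin(70° + 81°) = sin 70° cos 81° + cos 70° sin 81° = 0.4848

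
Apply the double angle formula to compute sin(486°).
sin(486°) = 2 sin 243° cos 243° = 0.809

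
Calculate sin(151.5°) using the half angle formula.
sin(151.5°) = √((1 - cos 303°)/2) = 0.4772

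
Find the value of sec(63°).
sec(63°) = 2.203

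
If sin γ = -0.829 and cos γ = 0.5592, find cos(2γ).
cos(2γ) = cos²γ - sin²γ = -0.3745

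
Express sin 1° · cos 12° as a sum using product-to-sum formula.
sin 1° cos 12° = (1/2)[sin(1°+12°) + sin(1°-12°)]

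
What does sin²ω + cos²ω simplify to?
sin²ω + cos²ω = 1 (using Pythagorean identity)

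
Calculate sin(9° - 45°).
sin(9° - 45°) = sin 9° cos 45° - cos 9° sin 45° = -0.5878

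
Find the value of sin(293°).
sin(293°) = -0.9205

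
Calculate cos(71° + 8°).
cos(71° + 8°) = cos 71° cos 8° - sin 71° sin 8° = 0.1908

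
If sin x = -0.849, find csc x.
csc x = 1/sin x = -1.178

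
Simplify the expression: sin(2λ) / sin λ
sin(2λ) / sin λ = 2 cos λ (using Double angle)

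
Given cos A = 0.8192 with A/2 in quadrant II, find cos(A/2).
cos(A/2) = ±√((1 + cos A)/2); negative since A/2 ∈ QII, so cos(A/2) = -0.9537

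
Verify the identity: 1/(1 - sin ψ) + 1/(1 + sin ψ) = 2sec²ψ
LHS = [(1 + sin ψ) + (1 - sin ψ)] / [(1 - sin ψ)(1 + sin ψ)] = 2/(1 - sin²ψ) = 2/cos²ψ = 2sec²ψ = RHS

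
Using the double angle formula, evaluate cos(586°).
cos(586°) = 1 - 2sin²293° = -0.6947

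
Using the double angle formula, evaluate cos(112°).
cos(112°) = cos²56° - sin²56° = -0.3746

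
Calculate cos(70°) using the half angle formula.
cos(70°) = √((1 + cos 140°)/2) = 0.342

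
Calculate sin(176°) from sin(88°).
sin(176°) = 2 sin 88° cos 88° = 0.06976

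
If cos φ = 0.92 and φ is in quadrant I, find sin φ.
sin φ = 0.3919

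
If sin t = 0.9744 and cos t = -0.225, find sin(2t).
sin(2t) = 2 sin t cos t = -0.4385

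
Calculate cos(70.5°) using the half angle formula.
cos(70.5°) = √((1 + cos 141°)/2) = 0.3338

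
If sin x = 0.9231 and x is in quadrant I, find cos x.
cos x = 0.3846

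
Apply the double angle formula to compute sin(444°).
sin(444°) = 2 sin 222° cos 222° = 0.9945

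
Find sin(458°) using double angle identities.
sin(458°) = 2 sin 229° cos 229° = 0.9903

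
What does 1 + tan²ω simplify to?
1 + tan²ω = sec²ω (using Pythagorean identity)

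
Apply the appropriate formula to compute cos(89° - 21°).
cos(89° - 21°) = cos 89° cos 21° + sin 89° sin 21° = 0.3746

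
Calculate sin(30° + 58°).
sin(30° + 58°) = sin 30° cos 58° + cos 30° sin 58° = 0.9994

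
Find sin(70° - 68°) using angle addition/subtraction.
sin(70° - 68°) = sin 70° cos 68° - cos 70° sin 68° = 0.0349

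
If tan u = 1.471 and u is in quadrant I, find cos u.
cos u = 0.5622 (using tan²u + 1 = sec²u)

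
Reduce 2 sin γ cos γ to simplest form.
2 sin γ cos γ = sin(2γ) (using Double angle)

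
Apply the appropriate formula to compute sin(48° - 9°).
sin(48° - 9°) = sin 48° cos 9° - cos 48° sin 9° = 0.6293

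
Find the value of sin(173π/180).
sin(173π/180) = 0.1219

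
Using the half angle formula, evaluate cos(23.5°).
cos(23.5°) = √((1 + cos 47°)/2) = 0.9171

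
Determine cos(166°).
cos(166°) = -0.9703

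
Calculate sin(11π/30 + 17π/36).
sin(11π/30 + 17π/36) = sin 11π/30 cos 17π/36 + cos 11π/30 sin 17π/36 = 0.4848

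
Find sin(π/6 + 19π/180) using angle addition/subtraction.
sin(π/6 + 19π/180) = sin π/6 cos 19π/180 + cos π/6 sin 19π/180 = 0.7547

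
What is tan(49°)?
tan(49°) = 1.15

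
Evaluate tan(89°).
tan(89°) = 57.29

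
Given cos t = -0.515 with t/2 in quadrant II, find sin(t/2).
sin(t/2) = ±√((1 - cos t)/2); positive since t/2 ∈ QII, so sin(t/2) = 0.8703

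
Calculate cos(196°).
cos(196°) = -0.9613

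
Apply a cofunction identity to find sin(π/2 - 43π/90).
sin(π/2 - 43π/90) = cos(43π/90) = 0.06976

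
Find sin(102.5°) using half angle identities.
sin(102.5°) = √((1 - cos 205°)/2) = 0.9763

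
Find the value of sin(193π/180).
sin(193π/180) = -0.225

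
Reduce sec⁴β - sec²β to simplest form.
sec⁴β - sec²β = tan⁴β + tan²β (using Pythagorean)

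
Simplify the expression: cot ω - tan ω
cot ω - tan ω = 2 cot(2ω) (using Double angle)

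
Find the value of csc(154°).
csc(154°) = 2.281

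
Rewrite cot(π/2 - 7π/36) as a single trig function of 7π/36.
cot(π/2 - 7π/36) = tan(7π/36)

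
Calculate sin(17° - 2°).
sin(17° - 2°) = sin 17° cos 2° - cos 17° sin 2° = (√6-√2)/4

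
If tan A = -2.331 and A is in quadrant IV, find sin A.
sin A = -0.919 (using tan²A + 1 = sec²A)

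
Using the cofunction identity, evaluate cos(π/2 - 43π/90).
cos(π/2 - 43π/90) = sin(43π/90) = 0.9976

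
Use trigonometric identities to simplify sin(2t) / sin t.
sin(2t) / sin t = 2 cos t (using Double angle)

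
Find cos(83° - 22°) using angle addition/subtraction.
cos(83° - 22°) = cos 83° cos 22° + sin 83° sin 22° = 0.4848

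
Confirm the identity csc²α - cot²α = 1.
LHS = 1/sin²α - cos²α/sin²α = (1 - cos²α)/sin²α = sin²α/sin²α = 1 = RHS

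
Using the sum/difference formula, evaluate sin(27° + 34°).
sin(27° + 34°) = sin 27° cos 34° + cos 27° sin 34° = 0.8746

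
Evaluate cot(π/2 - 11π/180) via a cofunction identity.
cot(π/2 - 11π/180) = tan(11π/180) = 0.1944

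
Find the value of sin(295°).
sin(295°) = -0.9063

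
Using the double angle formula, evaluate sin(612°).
sin(612°) = 2 sin 306° cos 306° = -0.9511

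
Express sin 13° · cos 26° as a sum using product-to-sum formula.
sin 13° cos 26° = (1/2)[sin(13°+26°) + sin(13°-26°)]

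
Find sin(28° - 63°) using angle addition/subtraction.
sin(28° - 63°) = sin 28° cos 63° - cos 28° sin 63° = -0.5736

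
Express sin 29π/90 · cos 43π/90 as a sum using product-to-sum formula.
sin 29π/90 cos 43π/90 = (1/2)[sin(29π/90+43π/90) + sin(29π/90-43π/90)]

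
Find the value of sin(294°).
sin(294°) = -0.9135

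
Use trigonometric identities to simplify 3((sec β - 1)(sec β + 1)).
3((sec β - 1)(sec β + 1)) = 3(tan²β) (using Diff. of squares)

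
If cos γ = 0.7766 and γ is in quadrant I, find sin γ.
sin γ = 0.63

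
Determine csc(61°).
csc(61°) = 1.143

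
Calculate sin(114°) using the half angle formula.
sin(114°) = √((1 - cos 228°)/2) = 0.9135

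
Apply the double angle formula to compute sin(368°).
sin(368°) = 2 sin 184° cos 184° = 0.1392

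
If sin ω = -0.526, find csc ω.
csc ω = 1/sin ω = -1.901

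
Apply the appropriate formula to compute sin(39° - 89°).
sin(39° - 89°) = sin 39° cos 89° - cos 39° sin 89° = -0.766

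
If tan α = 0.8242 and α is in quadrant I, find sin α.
sin α = 0.636 (using tan²α + 1 = sec²α)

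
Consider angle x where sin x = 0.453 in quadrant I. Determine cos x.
cos x = √(1 - sin²x) = 0.8915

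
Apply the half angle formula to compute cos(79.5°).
cos(79.5°) = √((1 + cos 159°)/2) = 0.1822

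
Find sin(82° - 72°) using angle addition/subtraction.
sin(82° - 72°) = sin 82° cos 72° - cos 82° sin 72° = 0.1736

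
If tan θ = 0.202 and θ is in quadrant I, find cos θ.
cos θ = 0.9802 (using tan²θ + 1 = sec²θ)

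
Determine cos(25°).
cos(25°) = 0.9063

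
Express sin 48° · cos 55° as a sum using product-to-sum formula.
sin 48° cos 55° = (1/2)[sin(48°+55°) + sin(48°-55°)]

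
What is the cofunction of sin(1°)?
sin(1°) = cos(90° - 1°) = cos(89°)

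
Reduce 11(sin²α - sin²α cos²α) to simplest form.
11(sin²α - sin²α cos²α) = 11(sin⁴α) (using Factoring)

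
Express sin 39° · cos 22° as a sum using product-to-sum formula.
sin 39° cos 22° = (1/2)[sin(39°+22°) + sin(39°-22°)]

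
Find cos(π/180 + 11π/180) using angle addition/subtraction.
cos(π/180 + 11π/180) = cos π/180 cos 11π/180 - sin π/180 sin 11π/180 = 0.9781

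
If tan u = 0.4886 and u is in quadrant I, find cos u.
cos u = 0.8985 (using tan²u + 1 = sec²u)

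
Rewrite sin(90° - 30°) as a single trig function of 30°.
sin(90° - 30°) = cos(30°)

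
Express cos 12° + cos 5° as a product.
cos 12° + cos 5° = 2 cos(8.5°) cos(3.5°)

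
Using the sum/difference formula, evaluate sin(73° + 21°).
sin(73° + 21°) = sin 73° cos 21° + cos 73° sin 21° = 0.9976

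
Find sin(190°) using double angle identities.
sin(190°) = 2 sin 95° cos 95° = -0.1736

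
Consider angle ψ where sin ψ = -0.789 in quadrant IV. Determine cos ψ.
cos ψ = √(1 - sin²ψ) = 0.6144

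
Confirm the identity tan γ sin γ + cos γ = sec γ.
LHS = sin²γ/cos γ + cos γ = (sin²γ + cos²γ)/cos γ = 1/cos γ = sec γ = RHS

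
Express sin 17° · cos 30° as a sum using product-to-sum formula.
sin 17° cos 30° = (1/2)[sin(17°+30°) + sin(17°-30°)]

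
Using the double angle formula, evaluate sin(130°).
sin(130°) = 2 sin 65° cos 65° = 0.766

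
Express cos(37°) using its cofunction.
cos(37°) = sin(90° - 37°) = sin(53°)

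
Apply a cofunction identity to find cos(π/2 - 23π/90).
cos(π/2 - 23π/90) = sin(23π/90) = 0.7193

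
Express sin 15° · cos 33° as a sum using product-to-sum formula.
sin 15° cos 33° = (1/2)[sin(15°+33°) + sin(15°-33°)]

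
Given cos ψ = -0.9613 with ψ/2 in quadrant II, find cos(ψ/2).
cos(ψ/2) = ±√((1 + cos ψ)/2); negative since ψ/2 ∈ QII, so cos(ψ/2) = -0.1391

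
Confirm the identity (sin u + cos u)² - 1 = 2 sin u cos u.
LHS = sin²u + 2 sin u cos u + cos²u - 1 = (sin²u + cos²u) + 2 sin u cos u - 1 = 1 + 2 sin u cos u - 1 = 2 sin u cos u = RHS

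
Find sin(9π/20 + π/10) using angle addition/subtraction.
sin(9π/20 + π/10) = sin 9π/20 cos π/10 + cos 9π/20 sin π/10 = 0.9877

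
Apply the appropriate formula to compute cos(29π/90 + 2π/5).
cos(29π/90 + 2π/5) = cos 29π/90 cos 2π/5 - sin 29π/90 sin 2π/5 = -0.6428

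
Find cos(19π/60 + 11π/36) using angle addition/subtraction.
cos(19π/60 + 11π/36) = cos 19π/60 cos 11π/36 - sin 19π/60 sin 11π/36 = -0.3746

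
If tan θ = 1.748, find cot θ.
cot θ = 1/tan θ = 0.5721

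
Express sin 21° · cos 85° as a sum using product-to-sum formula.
sin 21° cos 85° = (1/2)[sin(21°+85°) + sin(21°-85°)]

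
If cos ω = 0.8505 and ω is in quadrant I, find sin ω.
sin ω = 0.526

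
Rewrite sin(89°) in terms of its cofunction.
sin(89°) = cos(90° - 89°) = cos(1°)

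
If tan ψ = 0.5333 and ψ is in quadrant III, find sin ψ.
sin ψ = -0.4706 (using tan²ψ + 1 = sec²ψ)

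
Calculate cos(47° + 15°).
cos(47° + 15°) = cos 47° cos 15° - sin 47° sin 15° = 0.4695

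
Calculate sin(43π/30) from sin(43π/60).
sin(43π/30) = 2 sin 43π/60 cos 43π/60 = -0.9781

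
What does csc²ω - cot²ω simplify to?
csc²ω - cot²ω = 1 (using Pythagorean identity)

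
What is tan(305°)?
tan(305°) = -1.428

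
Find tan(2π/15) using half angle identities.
tan(2π/15) = sin 4π/15 / (1 + cos 4π/15) = 0.4452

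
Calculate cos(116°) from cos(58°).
cos(116°) = cos²58° - sin²58° = -0.4384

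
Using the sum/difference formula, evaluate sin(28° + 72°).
sin(28° + 72°) = sin 28° cos 72° + cos 28° sin 72° = 0.9848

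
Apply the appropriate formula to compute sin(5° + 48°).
sin(5° + 48°) = sin 5° cos 48° + cos 5° sin 48° = 0.7986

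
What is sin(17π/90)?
sin(17π/90) = 0.5592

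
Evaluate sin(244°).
sin(244°) = -0.8988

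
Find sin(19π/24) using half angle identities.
sin(19π/24) = √((1 - cos 19π/12)/2) = 0.6088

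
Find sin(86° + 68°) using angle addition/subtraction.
sin(86° + 68°) = sin 86° cos 68° + cos 86° sin 68° = 0.4384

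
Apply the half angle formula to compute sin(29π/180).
sin(29π/180) = √((1 - cos 29π/90)/2) = 0.4848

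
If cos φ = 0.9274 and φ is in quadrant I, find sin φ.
sin φ = 0.3741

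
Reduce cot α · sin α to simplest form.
cot α · sin α = cos α (using Quotient identity)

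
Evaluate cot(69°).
cot(69°) = 0.3839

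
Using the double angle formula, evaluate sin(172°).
sin(172°) = 2 sin 86° cos 86° = 0.1392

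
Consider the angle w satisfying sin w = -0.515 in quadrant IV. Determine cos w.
cos w = √(1 - sin²w) = 0.8572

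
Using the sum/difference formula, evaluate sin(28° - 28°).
sin(28° - 28°) = sin 28° cos 28° - cos 28° sin 28° = 0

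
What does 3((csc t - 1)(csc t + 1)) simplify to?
3((csc t - 1)(csc t + 1)) = 3(cot²t) (using Diff. of squares)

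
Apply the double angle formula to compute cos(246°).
cos(246°) = cos²123° - sin²123° = -0.4067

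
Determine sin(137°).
sin(137°) = 0.682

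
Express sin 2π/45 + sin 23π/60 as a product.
sin 2π/45 + sin 23π/60 = 2 sin(77π/360) cos(-61π/360)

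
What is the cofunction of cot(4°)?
cot(4°) = tan(90° - 4°) = tan(86°)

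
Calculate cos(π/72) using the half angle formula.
cos(π/72) = √((1 + cos π/36)/2) = 0.999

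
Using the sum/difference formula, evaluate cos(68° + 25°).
cos(68° + 25°) = cos 68° cos 25° - sin 68° sin 25° = -0.05234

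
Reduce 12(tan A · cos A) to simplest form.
12(tan A · cos A) = 12(sin A) (using Quotient identity)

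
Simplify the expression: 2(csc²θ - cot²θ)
2(csc²θ - cot²θ) = 2 (using Pythagorean identity)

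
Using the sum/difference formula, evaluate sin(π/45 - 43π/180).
sin(π/45 - 43π/180) = sin π/45 cos 43π/180 - cos π/45 sin 43π/180 = -0.6293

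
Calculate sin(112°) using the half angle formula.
sin(112°) = √((1 - cos 224°)/2) = 0.9272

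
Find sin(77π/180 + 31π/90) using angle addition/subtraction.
sin(77π/180 + 31π/90) = sin 77π/180 cos 31π/90 + cos 77π/180 sin 31π/90 = 0.6561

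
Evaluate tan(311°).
tan(311°) = -1.15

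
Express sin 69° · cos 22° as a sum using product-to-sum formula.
sin 69° cos 22° = (1/2)[sin(69°+22°) + sin(69°-22°)]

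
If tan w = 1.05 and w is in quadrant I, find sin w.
sin w = 0.7241 (using tan²w + 1 = sec²w)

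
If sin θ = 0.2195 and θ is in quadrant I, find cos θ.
cos θ = 0.9756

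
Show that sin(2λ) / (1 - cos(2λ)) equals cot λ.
LHS = 2 sin λ cos λ / (2sin²λ) = cos λ/sin λ = cot λ = RHS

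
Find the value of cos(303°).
cos(303°) = 0.5446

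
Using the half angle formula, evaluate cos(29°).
cos(29°) = √((1 + cos 58°)/2) = 0.8746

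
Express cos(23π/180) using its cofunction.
cos(23π/180) = sin(π/2 - 23π/180) = sin(67π/180)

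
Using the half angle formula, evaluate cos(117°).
cos(117°) = -√((1 + cos 234°)/2) = -0.454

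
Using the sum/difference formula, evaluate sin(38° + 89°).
sin(38° + 89°) = sin 38° cos 89° + cos 38° sin 89° = 0.7986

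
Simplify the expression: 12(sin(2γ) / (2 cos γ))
12(sin(2γ) / (2 cos γ)) = 12(sin γ) (using Double angle)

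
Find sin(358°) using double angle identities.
sin(358°) = 2 sin 179° cos 179° = -0.0349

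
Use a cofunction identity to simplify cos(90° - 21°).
cos(90° - 21°) = sin(21°)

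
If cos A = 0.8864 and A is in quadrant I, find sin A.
sin A = 0.4629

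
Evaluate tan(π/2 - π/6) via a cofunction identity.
tan(π/2 - π/6) = cot(π/6) = √3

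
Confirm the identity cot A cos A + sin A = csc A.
LHS = cos²A/sin A + sin A = (cos²A + sin²A)/sin A = 1/sin A = csc A = RHS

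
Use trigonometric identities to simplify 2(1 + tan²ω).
2(1 + tan²ω) = 2(sec²ω) (using Pythagorean identity)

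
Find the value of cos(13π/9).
cos(13π/9) = -0.1736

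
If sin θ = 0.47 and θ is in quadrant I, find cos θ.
cos θ = 0.8827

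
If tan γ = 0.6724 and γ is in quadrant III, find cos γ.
cos γ = -0.8298 (using tan²γ + 1 = sec²γ)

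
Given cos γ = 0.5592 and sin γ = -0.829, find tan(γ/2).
tan(γ/2) = sin γ / (1 + cos γ) = -0.5317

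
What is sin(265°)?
sin(265°) = -0.9962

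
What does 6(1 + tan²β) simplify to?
6(1 + tan²β) = 6(sec²β) (using Pythagorean identity)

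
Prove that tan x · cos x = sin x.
LHS = (sin x/cos x) · cos x = sin x = RHS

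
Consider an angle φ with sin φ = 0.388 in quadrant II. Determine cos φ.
cos φ = ±√(1 - sin²φ) = -0.9217 (negative in QII)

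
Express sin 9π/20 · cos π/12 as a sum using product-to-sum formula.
sin 9π/20 cos π/12 = (1/2)[sin(9π/20+π/12) + sin(9π/20-π/12)]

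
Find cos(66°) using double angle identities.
cos(66°) = cos²33° - sin²33° = 0.4067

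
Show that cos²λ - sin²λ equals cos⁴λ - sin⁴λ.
RHS = (cos²λ - sin²λ)(cos²λ + sin²λ) = (cos²λ - sin²λ) · 1 = cos²λ - sin²λ = LHS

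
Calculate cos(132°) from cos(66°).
cos(132°) = 1 - 2sin²66° = -0.6691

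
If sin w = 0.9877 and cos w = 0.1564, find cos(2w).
cos(2w) = cos²w - sin²w = -0.9511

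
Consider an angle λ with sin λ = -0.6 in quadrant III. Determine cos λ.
cos λ = ±√(1 - sin²λ) = -0.8 (negative in QIII)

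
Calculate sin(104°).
sin(104°) = 0.9703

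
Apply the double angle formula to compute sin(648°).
sin(648°) = 2 sin 324° cos 324° = -0.9511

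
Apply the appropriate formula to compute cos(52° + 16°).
cos(52° + 16°) = cos 52° cos 16° - sin 52° sin 16° = 0.3746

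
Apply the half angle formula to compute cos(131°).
cos(131°) = -√((1 + cos 262°)/2) = -0.6561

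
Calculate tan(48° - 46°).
tan(48° - 46°) = (tan 48° - tan 46°)/(1 + tan 48° tan 46°) = 0.03492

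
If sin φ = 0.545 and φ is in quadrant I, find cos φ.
cos φ = 0.8384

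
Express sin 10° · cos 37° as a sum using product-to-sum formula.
sin 10° cos 37° = (1/2)[sin(10°+37°) + sin(10°-37°)]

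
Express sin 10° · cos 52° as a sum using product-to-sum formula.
sin 10° cos 52° = (1/2)[sin(10°+52°) + sin(10°-52°)]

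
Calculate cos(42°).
cos(42°) = 0.7431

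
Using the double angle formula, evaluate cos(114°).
cos(114°) = 1 - 2sin²57° = -0.4067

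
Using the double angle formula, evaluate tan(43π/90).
tan(43π/90) = 2 tan 43π/180 / (1 - tan²43π/180) = 14.3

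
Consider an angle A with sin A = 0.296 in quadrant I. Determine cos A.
cos A = √(1 - sin²A) = 0.9552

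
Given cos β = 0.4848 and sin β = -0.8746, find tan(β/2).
tan(β/2) = sin β / (1 + cos β) = -0.589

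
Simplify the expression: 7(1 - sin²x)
7(1 - sin²x) = 7(cos²x) (using Pythagorean identity)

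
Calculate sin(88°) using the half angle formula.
sin(88°) = √((1 - cos 176°)/2) = 0.9994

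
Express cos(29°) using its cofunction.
cos(29°) = sin(90° - 29°) = sin(61°)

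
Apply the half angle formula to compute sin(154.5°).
sin(154.5°) = √((1 - cos 309°)/2) = 0.4305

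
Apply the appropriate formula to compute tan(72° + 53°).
tan(72° + 53°) = (tan 72° + tan 53°)/(1 - tan 72° tan 53°) = -1.428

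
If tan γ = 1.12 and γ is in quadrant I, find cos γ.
cos γ = 0.666 (using tan²γ + 1 = sec²γ)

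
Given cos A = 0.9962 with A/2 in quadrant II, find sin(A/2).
sin(A/2) = ±√((1 - cos A)/2); positive since A/2 ∈ QII, so sin(A/2) = 0.04359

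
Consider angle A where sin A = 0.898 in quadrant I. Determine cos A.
cos A = √(1 - sin²A) = 0.44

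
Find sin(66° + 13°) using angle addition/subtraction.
sin(66° + 13°) = sin 66° cos 13° + cos 66° sin 13° = 0.9816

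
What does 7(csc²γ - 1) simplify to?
7(csc²γ - 1) = 7(cot²γ) (using Pythagorean identity)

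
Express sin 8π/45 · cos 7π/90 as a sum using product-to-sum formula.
sin 8π/45 cos 7π/90 = (1/2)[sin(8π/45+7π/90) + sin(8π/45-7π/90)]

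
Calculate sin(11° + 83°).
sin(11° + 83°) = sin 11° cos 83° + cos 11° sin 83° = 0.9976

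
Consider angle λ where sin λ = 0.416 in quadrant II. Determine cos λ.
cos λ = ±√(1 - sin²λ) = -0.9094 (negative in QII)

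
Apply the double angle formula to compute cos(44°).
cos(44°) = cos²22° - sin²22° = 0.7193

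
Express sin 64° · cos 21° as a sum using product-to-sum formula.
sin 64° cos 21° = (1/2)[sin(64°+21°) + sin(64°-21°)]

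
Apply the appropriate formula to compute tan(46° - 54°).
tan(46° - 54°) = (tan 46° - tan 54°)/(1 + tan 46° tan 54°) = -0.1405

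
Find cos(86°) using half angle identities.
cos(86°) = √((1 + cos 172°)/2) = 0.06976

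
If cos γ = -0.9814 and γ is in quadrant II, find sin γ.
sin γ = 0.192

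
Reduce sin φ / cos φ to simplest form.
sin φ / cos φ = tan φ (using Quotient identity)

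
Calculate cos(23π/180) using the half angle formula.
cos(23π/180) = √((1 + cos 23π/90)/2) = 0.9205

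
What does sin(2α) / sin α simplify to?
sin(2α) / sin α = 2 cos α (using Double angle)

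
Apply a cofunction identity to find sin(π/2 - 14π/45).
sin(π/2 - 14π/45) = cos(14π/45) = 0.5592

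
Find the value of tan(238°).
tan(238°) = 1.6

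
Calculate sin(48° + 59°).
sin(48° + 59°) = sin 48° cos 59° + cos 48° sin 59° = 0.9563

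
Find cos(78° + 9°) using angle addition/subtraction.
cos(78° + 9°) = cos 78° cos 9° - sin 78° sin 9° = 0.05234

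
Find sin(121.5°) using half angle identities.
sin(121.5°) = √((1 - cos 243°)/2) = 0.8526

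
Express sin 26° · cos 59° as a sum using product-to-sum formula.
sin 26° cos 59° = (1/2)[sin(26°+59°) + sin(26°-59°)]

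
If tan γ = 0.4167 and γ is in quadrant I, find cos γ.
cos γ = 0.9231 (using tan²γ + 1 = sec²γ)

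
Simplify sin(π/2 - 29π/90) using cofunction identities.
sin(π/2 - 29π/90) = cos(29π/90)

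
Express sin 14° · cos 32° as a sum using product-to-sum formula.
sin 14° cos 32° = (1/2)[sin(14°+32°) + sin(14°-32°)]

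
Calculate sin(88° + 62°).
sin(88° + 62°) = sin 88° cos 62° + cos 88° sin 62° = 1/2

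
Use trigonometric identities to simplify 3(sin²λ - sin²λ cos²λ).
3(sin²λ - sin²λ cos²λ) = 3(sin⁴λ) (using Factoring)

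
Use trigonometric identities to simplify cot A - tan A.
cot A - tan A = 2 cot(2A) (using Double angle)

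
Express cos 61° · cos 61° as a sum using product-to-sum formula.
cos 61° cos 61° = (1/2)[cos(61°-61°) + cos(61°+61°)]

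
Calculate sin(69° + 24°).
sin(69° + 24°) = sin 69° cos 24° + cos 69° sin 24° = 0.9986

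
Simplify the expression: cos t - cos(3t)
cos t - cos(3t) = 2 sin(2t) sin t (using Sum-to-product)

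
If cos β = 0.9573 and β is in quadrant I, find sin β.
sin β = 0.2891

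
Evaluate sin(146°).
sin(146°) = 0.5592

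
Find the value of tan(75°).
tan(75°) = 2+√3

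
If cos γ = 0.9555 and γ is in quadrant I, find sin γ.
sin γ = 0.295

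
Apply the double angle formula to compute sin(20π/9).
sin(20π/9) = 2 sin 10π/9 cos 10π/9 = 0.6428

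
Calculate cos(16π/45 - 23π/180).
cos(16π/45 - 23π/180) = cos 16π/45 cos 23π/180 + sin 16π/45 sin 23π/180 = 0.7547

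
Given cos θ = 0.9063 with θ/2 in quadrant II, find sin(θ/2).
sin(θ/2) = ±√((1 - cos θ)/2); positive since θ/2 ∈ QII, so sin(θ/2) = 0.2164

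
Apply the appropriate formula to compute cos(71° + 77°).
cos(71° + 77°) = cos 71° cos 77° - sin 71° sin 77° = -0.848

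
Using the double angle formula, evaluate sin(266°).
sin(266°) = 2 sin 133° cos 133° = -0.9976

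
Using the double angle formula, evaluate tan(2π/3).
tan(2π/3) = 2 tan π/3 / (1 - tan²π/3) = -√3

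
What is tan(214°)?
tan(214°) = 0.6745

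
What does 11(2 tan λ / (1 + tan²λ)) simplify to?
11(2 tan λ / (1 + tan²λ)) = 11(sin(2λ)) (using Double angle)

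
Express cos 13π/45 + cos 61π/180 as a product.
cos 13π/45 + cos 61π/180 = 2 cos(113π/360) cos(-π/40)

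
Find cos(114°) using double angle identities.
cos(114°) = 2cos²57° - 1 = -0.4067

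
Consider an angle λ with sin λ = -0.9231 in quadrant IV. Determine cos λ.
cos λ = √(1 - sin²λ) = 0.3846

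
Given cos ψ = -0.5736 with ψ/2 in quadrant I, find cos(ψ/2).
cos(ψ/2) = ±√((1 + cos ψ)/2); positive since ψ/2 ∈ QI, so cos(ψ/2) = 0.4617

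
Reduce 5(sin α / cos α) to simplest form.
5(sin α / cos α) = 5(tan α) (using Quotient identity)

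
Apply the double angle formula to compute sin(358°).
sin(358°) = 2 sin 179° cos 179° = -0.0349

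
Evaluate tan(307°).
tan(307°) = -1.327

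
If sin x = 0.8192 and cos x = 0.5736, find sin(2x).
sin(2x) = 2 sin x cos x = 0.9398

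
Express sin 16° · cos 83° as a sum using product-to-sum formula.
sin 16° cos 83° = (1/2)[sin(16°+83°) + sin(16°-83°)]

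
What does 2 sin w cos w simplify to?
2 sin w cos w = sin(2w) (using Double angle)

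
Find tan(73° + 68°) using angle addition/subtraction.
tan(73° + 68°) = (tan 73° + tan 68°)/(1 - tan 73° tan 68°) = -0.8098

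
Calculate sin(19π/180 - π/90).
sin(19π/180 - π/90) = sin 19π/180 cos π/90 - cos 19π/180 sin π/90 = 0.2924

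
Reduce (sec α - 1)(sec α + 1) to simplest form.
(sec α - 1)(sec α + 1) = tan²α (using Diff. of squares)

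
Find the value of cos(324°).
cos(324°) = 0.809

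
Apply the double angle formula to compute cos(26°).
cos(26°) = cos²13° - sin²13° = 0.8988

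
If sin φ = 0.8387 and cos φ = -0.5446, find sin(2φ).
sin(2φ) = 2 sin φ cos φ = -0.9135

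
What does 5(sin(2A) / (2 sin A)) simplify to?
5(sin(2A) / (2 sin A)) = 5(cos A) (using Double angle)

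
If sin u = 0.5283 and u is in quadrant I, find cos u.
cos u = 0.8491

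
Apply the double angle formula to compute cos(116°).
cos(116°) = cos²58° - sin²58° = -0.4384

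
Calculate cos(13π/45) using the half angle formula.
cos(13π/45) = √((1 + cos 26π/45)/2) = 0.6157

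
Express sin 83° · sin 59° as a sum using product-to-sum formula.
sin 83° sin 59° = (1/2)[cos(83°-59°) - cos(83°+59°)]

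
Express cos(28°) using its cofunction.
cos(28°) = sin(90° - 28°) = sin(62°)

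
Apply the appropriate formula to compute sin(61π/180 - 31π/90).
sin(61π/180 - 31π/90) = sin 61π/180 cos 31π/90 - cos 61π/180 sin 31π/90 = -0.01745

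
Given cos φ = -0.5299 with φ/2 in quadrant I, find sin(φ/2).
sin(φ/2) = ±√((1 - cos φ)/2); positive since φ/2 ∈ QI, so sin(φ/2) = 0.8746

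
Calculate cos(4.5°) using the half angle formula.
cos(4.5°) = √((1 + cos 9°)/2) = 0.9969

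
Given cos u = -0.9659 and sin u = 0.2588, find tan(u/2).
tan(u/2) = sin u / (1 + cos u) = 7.589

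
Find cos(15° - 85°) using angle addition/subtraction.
cos(15° - 85°) = cos 15° cos 85° + sin 15° sin 85° = 0.342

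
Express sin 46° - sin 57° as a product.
sin 46° - sin 57° = 2 cos(51.5°) sin(-5.5°)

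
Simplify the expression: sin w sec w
sin w sec w = tan w (using Reciprocal + quotient)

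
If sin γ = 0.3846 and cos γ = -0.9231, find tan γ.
tan γ = sin γ / cos γ = -0.4166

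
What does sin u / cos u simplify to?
sin u / cos u = tan u (using Quotient identity)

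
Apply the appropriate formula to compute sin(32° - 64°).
sin(32° - 64°) = sin 32° cos 64° - cos 32° sin 64° = -0.5299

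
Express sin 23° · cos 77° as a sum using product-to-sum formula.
sin 23° cos 77° = (1/2)[sin(23°+77°) + sin(23°-77°)]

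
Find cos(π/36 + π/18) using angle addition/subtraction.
cos(π/36 + π/18) = cos π/36 cos π/18 - sin π/36 sin π/18 = (√6+√2)/4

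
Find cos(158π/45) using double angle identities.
cos(158π/45) = cos²79π/45 - sin²79π/45 = 0.0349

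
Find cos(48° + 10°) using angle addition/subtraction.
cos(48° + 10°) = cos 48° cos 10° - sin 48° sin 10° = 0.5299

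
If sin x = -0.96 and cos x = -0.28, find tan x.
tan x = sin x / cos x = 3.429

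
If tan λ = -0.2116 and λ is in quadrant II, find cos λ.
cos λ = -0.9783 (using tan²λ + 1 = sec²λ)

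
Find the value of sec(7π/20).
sec(7π/20) = 2.203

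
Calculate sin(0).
sin(0) = 0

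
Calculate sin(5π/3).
sin(5π/3) = -√3/2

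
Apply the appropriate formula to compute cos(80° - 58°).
cos(80° - 58°) = cos 80° cos 58° + sin 80° sin 58° = 0.9272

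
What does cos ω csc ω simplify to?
cos ω csc ω = cot ω (using Reciprocal + quotient)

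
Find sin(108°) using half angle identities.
sin(108°) = √((1 - cos 216°)/2) = 0.9511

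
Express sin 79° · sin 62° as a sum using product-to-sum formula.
sin 79° sin 62° = (1/2)[cos(79°-62°) - cos(79°+62°)]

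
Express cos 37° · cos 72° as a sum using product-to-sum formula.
cos 37° cos 72° = (1/2)[cos(37°-72°) + cos(37°+72°)]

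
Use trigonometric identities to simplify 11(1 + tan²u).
11(1 + tan²u) = 11(sec²u) (using Pythagorean identity)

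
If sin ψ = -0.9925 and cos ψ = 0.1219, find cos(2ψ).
cos(2ψ) = cos²ψ - sin²ψ = -0.9702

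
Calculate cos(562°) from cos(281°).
cos(562°) = cos²281° - sin²281° = -0.9272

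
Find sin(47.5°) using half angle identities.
sin(47.5°) = √((1 - cos 95°)/2) = 0.7373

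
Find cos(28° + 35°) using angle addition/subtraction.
cos(28° + 35°) = cos 28° cos 35° - sin 28° sin 35° = 0.454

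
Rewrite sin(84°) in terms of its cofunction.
sin(84°) = cos(90° - 84°) = cos(6°)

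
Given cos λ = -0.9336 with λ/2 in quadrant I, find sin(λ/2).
sin(λ/2) = ±√((1 - cos λ)/2); positive since λ/2 ∈ QI, so sin(λ/2) = 0.9833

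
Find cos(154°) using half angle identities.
cos(154°) = -√((1 + cos 308°)/2) = -0.8988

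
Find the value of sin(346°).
sin(346°) = -0.2419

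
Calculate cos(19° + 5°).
cos(19° + 5°) = cos 19° cos 5° - sin 19° sin 5° = 0.9135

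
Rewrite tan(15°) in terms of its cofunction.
tan(15°) = cot(90° - 15°) = cot(75°)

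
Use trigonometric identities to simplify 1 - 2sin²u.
1 - 2sin²u = cos(2u) (using Double angle)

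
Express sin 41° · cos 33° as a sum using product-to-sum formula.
sin 41° cos 33° = (1/2)[sin(41°+33°) + sin(41°-33°)]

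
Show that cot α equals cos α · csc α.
RHS = cos α · (1/sin α) = cos α/sin α = cot α = LHS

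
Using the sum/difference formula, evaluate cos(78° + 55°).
cos(78° + 55°) = cos 78° cos 55° - sin 78° sin 55° = -0.682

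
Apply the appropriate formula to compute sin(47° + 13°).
sin(47° + 13°) = sin 47° cos 13° + cos 47° sin 13° = √3/2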